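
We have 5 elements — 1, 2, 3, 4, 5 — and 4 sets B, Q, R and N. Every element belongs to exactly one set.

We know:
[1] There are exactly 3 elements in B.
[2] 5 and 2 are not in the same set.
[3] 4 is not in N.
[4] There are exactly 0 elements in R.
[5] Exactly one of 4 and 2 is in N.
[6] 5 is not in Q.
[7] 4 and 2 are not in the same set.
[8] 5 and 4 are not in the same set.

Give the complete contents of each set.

B = {1, 3, 5}; Q = {4}; R = {}; N = {2}

From (3): 4 ∉ N.
From (6): 5 ∉ Q.
(4): R already has 0, so the rest are out.
(5) (exactly one): 2 ∈ N.
(2): 5 ∉ N.
Only one set left: 5 ∈ B.
(8): 4 ∉ B.
Only one set left: 4 ∈ Q.
(1): only 3 candidates remain for B, so all are in.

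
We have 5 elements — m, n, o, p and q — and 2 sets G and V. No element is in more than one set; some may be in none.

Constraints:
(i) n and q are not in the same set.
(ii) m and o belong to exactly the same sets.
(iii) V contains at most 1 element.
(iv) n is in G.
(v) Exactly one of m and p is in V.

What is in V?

V = {p}

From (iv): n ∈ G.
(i): q ∉ G.
Suppose m ∈ V: no assignment then satisfies all the clues, so m ∉ V.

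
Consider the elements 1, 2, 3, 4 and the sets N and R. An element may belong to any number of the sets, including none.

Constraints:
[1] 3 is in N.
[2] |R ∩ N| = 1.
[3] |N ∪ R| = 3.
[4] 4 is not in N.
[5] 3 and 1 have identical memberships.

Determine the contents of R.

R = {2}

From (1): 3 ∈ N.
From (4): 4 ∉ N.
(5): 1 matches 3: 1 ∈ N.
Suppose 1 ∈ R: no assignment then satisfies all the clues, so 1 ∉ R.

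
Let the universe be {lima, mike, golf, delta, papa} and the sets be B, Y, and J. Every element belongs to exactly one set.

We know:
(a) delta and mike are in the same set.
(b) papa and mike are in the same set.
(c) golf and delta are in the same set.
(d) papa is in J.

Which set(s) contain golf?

From (d): papa ∈ J.
(b): mike matches papa: mike ∉ B.
(b): mike matches papa: mike ∉ Y.
(b): mike matches papa: mike ∈ J.
(a): delta matches mike: delta ∉ B.
(a): delta matches mike: delta ∉ Y.
(a): delta matches mike: delta ∈ J.
(c): golf matches delta: golf ∉ B.
(c): golf matches delta: golf ∉ Y.
(c): golf matches delta: golf ∈ J.

golf: J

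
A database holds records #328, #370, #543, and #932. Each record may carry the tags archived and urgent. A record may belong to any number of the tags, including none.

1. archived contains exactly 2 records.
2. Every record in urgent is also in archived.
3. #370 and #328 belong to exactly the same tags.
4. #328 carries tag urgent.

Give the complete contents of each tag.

archived = {#328, #370}; urgent = {#328, #370}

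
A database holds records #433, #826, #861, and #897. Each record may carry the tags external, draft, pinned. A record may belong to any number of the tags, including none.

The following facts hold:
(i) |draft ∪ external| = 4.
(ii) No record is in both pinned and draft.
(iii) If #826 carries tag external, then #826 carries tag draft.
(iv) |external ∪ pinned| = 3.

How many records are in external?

3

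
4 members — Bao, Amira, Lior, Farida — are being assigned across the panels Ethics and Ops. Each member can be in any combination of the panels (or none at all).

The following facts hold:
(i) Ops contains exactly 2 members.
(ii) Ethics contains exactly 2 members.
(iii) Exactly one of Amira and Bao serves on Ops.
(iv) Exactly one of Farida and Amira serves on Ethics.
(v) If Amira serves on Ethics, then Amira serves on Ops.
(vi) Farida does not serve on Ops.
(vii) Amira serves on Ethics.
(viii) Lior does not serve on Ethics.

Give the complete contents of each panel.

From (vi): Farida ∉ Ops.
From (vii): Amira ∈ Ethics.
From (viii): Lior ∉ Ethics.
(iv) (exactly one): Farida ∉ Ethics.
(v): Amira ∈ Ops.
(ii): only 2 candidates remain for Ethics, so all are in.
(iii) (exactly one): Bao ∉ Ops.
(i): only 2 candidates remain for Ops, so all are in.

Ethics = {Amira, Bao}; Ops = {Amira, Lior}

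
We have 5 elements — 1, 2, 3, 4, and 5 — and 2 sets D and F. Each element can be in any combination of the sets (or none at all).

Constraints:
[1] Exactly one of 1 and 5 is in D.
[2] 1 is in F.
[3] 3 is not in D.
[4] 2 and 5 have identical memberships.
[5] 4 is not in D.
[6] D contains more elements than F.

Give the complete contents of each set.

D = {2, 5}; F = {1}

From (2): 1 ∈ F.
From (3): 3 ∉ D.
From (5): 4 ∉ D.
Suppose 1 ∈ D: no assignment then satisfies all the clues, so 1 ∉ D.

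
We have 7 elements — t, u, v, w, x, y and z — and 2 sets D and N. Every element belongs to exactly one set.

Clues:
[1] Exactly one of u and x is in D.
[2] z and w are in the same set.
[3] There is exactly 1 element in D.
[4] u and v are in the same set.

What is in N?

N = {t, u, v, w, y, z}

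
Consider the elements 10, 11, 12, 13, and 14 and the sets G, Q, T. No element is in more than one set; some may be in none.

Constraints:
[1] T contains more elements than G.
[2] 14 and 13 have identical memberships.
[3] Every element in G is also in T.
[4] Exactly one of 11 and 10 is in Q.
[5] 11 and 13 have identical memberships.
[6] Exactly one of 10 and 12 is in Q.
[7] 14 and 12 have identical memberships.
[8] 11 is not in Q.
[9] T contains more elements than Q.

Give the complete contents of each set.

From (8): 11 ∉ Q.
(4) (exactly one): 10 ∈ Q.
(5): 13 matches 11: 13 ∉ Q.
(6) (exactly one): 12 ∉ Q.
(7): 14 matches 12: 14 ∉ Q.
Suppose 11 ∈ G: no assignment then satisfies all the clues, so 11 ∉ G.

G = {}; Q = {10}; T = {11, 12, 13, 14}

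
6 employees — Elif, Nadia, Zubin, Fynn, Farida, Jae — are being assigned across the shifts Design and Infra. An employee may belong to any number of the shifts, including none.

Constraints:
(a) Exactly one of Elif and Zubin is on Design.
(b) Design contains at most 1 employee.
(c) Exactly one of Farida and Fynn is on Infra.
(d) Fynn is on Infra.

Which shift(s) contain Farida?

Farida: none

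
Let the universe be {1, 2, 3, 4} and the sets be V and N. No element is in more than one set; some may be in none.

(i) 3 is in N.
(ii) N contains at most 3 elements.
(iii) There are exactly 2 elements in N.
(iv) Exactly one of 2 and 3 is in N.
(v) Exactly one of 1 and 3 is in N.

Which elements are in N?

N = {3, 4}

From (i): 3 ∈ N.
(iv) (exactly one): 2 ∉ N.
(v) (exactly one): 1 ∉ N.
(iii): only 2 candidates remain for N, so all are in.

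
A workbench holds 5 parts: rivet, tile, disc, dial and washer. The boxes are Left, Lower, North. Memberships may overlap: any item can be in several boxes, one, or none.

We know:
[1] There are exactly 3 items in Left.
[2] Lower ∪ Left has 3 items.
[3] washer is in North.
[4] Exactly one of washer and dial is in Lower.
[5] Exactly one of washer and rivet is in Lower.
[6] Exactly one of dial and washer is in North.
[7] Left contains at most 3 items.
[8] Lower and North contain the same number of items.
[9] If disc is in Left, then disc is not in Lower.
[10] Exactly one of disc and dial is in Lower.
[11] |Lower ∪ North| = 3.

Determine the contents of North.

North = {rivet, washer}

From (3): washer ∈ North.
(6) (exactly one): dial ∉ North.
Suppose rivet ∉ North: no assignment then satisfies all the clues, so rivet ∈ North.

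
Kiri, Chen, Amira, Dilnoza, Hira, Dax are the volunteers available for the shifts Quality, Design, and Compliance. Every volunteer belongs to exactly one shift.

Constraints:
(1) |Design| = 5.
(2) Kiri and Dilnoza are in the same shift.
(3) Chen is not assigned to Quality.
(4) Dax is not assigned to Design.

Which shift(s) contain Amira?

From (3): Chen ∉ Quality.
From (4): Dax ∉ Design.
(1): only 5 candidates remain for Design, so all are in.

Amira: Design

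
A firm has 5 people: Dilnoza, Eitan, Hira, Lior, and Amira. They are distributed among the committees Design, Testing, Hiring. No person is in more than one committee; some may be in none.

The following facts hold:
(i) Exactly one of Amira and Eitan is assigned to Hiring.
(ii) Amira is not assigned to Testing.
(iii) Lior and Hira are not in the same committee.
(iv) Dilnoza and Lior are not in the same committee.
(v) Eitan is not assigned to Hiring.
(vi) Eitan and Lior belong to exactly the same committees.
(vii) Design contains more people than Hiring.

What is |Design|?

From (ii): Amira ∉ Testing.
From (v): Eitan ∉ Hiring.
(i) (exactly one): Amira ∈ Hiring.
(vi): Lior matches Eitan: Lior ∉ Hiring.
Suppose Dilnoza ∈ Hiring: no assignment then satisfies all the clues, so Dilnoza ∉ Hiring.

2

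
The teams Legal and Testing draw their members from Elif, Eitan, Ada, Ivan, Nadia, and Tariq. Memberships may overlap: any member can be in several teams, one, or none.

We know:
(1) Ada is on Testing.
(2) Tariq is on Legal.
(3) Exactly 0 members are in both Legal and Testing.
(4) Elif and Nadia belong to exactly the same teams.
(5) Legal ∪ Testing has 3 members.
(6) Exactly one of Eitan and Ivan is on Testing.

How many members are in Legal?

From (1): Ada ∈ Testing.
From (2): Tariq ∈ Legal.
Suppose Elif ∈ Legal: no assignment then satisfies all the clues, so Elif ∉ Legal.

1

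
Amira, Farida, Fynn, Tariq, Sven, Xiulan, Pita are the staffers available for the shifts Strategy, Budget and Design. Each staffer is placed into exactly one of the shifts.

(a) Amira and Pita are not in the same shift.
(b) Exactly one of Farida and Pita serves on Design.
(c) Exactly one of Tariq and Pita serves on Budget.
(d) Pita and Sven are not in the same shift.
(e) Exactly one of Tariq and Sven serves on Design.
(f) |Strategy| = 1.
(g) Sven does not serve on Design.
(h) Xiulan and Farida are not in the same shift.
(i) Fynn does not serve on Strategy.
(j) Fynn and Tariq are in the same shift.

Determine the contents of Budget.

From (g): Sven ∉ Design.
From (i): Fynn ∉ Strategy.
(e) (exactly one): Tariq ∈ Design.
(j): Fynn matches Tariq: Fynn ∉ Budget.
(j): Fynn matches Tariq: Fynn ∈ Design.
(c) (exactly one): Pita ∈ Budget.
(d): Sven ∉ Budget.
Only one shift left: Sven ∈ Strategy.
(a): Amira ∉ Budget.
(b) (exactly one): Farida ∈ Design.
(f): Strategy already has 1, so the rest are out.
Only one shift left: Xiulan ∈ Budget.

Budget = {Pita, Xiulan}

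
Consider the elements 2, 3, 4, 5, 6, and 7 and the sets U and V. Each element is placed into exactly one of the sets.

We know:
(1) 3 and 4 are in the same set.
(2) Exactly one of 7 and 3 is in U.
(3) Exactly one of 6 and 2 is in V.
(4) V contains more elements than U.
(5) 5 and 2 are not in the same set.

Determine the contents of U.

U = {2, 7}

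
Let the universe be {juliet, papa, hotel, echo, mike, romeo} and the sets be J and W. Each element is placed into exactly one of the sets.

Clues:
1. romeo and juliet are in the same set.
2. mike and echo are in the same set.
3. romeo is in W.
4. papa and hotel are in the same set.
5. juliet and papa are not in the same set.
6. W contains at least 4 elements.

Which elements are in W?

W = {echo, juliet, mike, romeo}

From (3): romeo ∈ W.
(1): juliet matches romeo: juliet ∉ J.
(1): juliet matches romeo: juliet ∈ W.
(5): papa ∉ W.
Only one set left: papa ∈ J.
(4): hotel matches papa: hotel ∈ J.
(6): only 4 candidates remain for W, so all are in.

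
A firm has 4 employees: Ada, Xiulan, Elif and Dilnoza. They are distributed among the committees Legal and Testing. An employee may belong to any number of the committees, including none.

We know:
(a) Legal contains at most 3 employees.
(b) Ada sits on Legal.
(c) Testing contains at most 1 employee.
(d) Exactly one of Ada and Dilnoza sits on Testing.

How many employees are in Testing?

1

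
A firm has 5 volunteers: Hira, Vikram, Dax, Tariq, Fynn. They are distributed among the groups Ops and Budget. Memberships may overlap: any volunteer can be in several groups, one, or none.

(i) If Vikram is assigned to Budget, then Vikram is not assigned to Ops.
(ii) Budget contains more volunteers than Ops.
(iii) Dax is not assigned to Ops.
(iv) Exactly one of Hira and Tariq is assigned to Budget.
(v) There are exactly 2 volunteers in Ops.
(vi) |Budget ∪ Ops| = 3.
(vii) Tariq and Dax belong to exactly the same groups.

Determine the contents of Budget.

Budget = {Fynn, Hira, Vikram}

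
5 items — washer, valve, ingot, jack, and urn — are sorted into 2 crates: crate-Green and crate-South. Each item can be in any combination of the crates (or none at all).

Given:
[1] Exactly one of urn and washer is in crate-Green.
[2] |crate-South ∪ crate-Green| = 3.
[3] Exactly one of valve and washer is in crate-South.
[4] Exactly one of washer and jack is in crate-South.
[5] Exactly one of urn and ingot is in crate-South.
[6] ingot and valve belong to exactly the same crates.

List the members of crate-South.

crate-South = {urn, washer}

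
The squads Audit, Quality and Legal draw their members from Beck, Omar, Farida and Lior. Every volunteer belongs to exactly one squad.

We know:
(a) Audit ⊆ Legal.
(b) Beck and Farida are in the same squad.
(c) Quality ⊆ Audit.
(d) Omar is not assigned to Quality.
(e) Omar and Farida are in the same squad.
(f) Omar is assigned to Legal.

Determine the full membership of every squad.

Audit = {}; Quality = {}; Legal = {Beck, Farida, Lior, Omar}

From (d): Omar ∉ Quality.
From (f): Omar ∈ Legal.
(e): Farida matches Omar: Farida ∉ Audit.
(e): Farida matches Omar: Farida ∉ Quality.
(e): Farida matches Omar: Farida ∈ Legal.
(b): Beck matches Farida: Beck ∉ Audit.
(b): Beck matches Farida: Beck ∉ Quality.
(b): Beck matches Farida: Beck ∈ Legal.
Suppose Lior ∈ Audit: no assignment then satisfies all the clues, so Lior ∉ Audit.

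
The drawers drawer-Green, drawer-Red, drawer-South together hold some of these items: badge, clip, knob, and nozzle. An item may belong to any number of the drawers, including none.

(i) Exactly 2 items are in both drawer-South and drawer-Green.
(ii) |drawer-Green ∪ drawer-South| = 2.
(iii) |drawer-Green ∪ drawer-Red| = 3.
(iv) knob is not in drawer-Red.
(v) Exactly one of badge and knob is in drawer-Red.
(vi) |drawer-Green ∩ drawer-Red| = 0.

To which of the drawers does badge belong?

badge: drawer-Red

From (iv): knob ∉ drawer-Red.
(v) (exactly one): badge ∈ drawer-Red.
Suppose badge ∈ drawer-Green: no assignment then satisfies all the clues, so badge ∉ drawer-Green.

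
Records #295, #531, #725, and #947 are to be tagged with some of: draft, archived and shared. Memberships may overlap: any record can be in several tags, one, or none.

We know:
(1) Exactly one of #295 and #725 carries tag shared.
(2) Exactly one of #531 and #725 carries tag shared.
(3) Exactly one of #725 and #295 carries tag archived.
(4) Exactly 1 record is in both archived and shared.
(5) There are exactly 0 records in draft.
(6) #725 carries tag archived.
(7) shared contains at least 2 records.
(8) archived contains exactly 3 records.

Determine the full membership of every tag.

From (6): #725 ∈ archived.
(3) (exactly one): #295 ∉ archived.
(5): draft already has 0, so the rest are out.
(8): only 3 candidates remain for archived, so all are in.
Suppose #295 ∉ shared: no assignment then satisfies all the clues, so #295 ∈ shared.

draft = {}; archived = {#531, #725, #947}; shared = {#295, #531}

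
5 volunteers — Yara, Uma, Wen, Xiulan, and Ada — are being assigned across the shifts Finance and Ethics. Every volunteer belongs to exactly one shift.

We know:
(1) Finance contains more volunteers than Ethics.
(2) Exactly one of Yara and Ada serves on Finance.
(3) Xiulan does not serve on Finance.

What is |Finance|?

From (3): Xiulan ∉ Finance.
Only one shift left: Xiulan ∈ Ethics.
Suppose Uma ∉ Finance: no assignment then satisfies all the clues, so Uma ∈ Finance.

3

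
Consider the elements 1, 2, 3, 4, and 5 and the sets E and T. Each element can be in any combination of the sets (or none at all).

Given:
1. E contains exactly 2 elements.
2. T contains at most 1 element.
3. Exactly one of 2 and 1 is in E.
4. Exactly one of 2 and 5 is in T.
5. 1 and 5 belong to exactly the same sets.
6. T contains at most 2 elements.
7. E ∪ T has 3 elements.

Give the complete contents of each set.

E = {1, 5}; T = {2}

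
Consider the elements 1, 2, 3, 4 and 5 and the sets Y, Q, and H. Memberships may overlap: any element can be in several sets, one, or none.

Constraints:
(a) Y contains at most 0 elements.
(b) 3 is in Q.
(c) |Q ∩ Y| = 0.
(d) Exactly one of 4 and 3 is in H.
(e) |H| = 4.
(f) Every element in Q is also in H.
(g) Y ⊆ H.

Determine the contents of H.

H = {1, 2, 3, 5}

From (b): 3 ∈ Q.
(a): Y already has 0, so the rest are out.
(f) with 3 ∈ Q: 3 ∈ H.
(d) (exactly one): 4 ∉ H.
(e): only 4 candidates remain for H, so all are in.
(f) contrapositive: 4 ∉ Q.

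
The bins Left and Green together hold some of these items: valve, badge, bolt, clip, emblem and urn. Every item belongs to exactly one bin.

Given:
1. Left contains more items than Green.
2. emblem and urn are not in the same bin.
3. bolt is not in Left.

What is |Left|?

4

From (3): bolt ∉ Left.
Only one bin left: bolt ∈ Green.
Suppose valve ∉ Left: no assignment then satisfies all the clues, so valve ∈ Left.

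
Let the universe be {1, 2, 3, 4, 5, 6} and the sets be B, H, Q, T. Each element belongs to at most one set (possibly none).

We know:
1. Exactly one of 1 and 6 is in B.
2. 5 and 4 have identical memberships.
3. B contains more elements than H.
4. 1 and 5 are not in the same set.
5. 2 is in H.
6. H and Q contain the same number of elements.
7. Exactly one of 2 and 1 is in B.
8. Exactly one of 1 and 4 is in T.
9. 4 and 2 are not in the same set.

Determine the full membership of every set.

B = {1, 3}; H = {2}; Q = {6}; T = {4, 5}

From (5): 2 ∈ H.
(7) (exactly one): 1 ∈ B.
(8) (exactly one): 4 ∈ T.
(1) (exactly one): 6 ∉ B.
(2): 5 matches 4: 5 ∉ B.
(2): 5 matches 4: 5 ∉ H.
(2): 5 matches 4: 5 ∉ Q.
(2): 5 matches 4: 5 ∈ T.
Suppose 3 ∉ B: no assignment then satisfies all the clues, so 3 ∈ B.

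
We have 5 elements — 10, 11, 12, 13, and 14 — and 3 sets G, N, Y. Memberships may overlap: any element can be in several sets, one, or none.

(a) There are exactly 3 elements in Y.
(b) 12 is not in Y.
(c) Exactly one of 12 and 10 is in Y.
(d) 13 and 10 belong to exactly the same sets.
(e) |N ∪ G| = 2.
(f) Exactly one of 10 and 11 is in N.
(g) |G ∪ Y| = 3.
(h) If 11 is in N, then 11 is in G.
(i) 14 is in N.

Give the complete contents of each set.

G = {11}; N = {11, 14}; Y = {10, 11, 13}

From (b): 12 ∉ Y.
From (i): 14 ∈ N.
(c) (exactly one): 10 ∈ Y.
(d): 13 matches 10: 13 ∈ Y.
Suppose 10 ∈ G: no assignment then satisfies all the clues, so 10 ∉ G.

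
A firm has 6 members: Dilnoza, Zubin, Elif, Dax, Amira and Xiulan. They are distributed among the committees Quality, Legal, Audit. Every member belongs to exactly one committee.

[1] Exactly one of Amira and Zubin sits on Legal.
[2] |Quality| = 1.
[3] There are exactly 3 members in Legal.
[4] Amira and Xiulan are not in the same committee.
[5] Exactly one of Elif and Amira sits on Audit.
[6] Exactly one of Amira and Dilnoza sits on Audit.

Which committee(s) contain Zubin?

Zubin: Legal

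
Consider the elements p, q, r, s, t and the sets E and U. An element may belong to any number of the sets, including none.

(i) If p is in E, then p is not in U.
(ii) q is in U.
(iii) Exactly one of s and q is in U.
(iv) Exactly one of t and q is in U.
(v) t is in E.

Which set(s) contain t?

t: E

From (ii): q ∈ U.
From (v): t ∈ E.
(iii) (exactly one): s ∉ U.
(iv) (exactly one): t ∉ U.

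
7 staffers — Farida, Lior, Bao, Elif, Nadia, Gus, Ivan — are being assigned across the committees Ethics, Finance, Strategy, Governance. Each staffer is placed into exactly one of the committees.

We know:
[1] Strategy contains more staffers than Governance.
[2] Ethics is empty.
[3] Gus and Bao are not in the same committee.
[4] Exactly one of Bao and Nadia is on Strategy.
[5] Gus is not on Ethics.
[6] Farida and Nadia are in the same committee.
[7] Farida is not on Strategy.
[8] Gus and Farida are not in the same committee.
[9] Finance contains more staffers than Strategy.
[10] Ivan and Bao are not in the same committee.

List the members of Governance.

Governance = {Gus}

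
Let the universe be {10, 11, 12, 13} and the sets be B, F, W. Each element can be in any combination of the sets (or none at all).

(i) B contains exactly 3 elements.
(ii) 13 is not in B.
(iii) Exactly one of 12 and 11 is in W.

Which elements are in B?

From (ii): 13 ∉ B.
(i): only 3 candidates remain for B, so all are in.

B = {10, 11, 12}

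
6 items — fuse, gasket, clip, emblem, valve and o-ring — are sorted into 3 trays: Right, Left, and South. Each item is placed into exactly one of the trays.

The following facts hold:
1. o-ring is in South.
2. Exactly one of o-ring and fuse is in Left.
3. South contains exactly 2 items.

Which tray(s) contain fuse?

fuse: Left

From (1): o-ring ∈ South.
(2) (exactly one): fuse ∈ Left.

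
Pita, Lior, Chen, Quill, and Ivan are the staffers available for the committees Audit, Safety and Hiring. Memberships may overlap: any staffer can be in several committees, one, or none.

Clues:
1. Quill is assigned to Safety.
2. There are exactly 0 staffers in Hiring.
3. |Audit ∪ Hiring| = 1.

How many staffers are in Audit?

1

From (1): Quill ∈ Safety.
(2): Hiring already has 0, so the rest are out.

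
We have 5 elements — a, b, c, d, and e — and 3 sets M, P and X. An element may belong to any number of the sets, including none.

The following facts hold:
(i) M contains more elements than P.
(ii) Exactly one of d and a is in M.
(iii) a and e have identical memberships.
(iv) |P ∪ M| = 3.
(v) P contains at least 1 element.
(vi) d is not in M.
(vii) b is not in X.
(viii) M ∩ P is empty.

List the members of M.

M = {a, e}

From (vi): d ∉ M.
From (vii): b ∉ X.
(ii) (exactly one): a ∈ M.
(iii): e matches a: e ∈ M.
(viii) (disjoint): a ∉ P.
(viii) (disjoint): e ∉ P.
Suppose b ∈ M: no assignment then satisfies all the clues, so b ∉ M.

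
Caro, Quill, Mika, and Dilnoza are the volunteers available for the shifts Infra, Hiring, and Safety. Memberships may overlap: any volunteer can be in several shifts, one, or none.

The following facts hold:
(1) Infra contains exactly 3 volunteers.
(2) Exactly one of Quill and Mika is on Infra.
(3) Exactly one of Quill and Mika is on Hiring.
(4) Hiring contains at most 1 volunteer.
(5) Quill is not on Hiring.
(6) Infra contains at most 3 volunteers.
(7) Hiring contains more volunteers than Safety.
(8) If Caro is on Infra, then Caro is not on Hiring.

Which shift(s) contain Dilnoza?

Dilnoza: Infra

From (5): Quill ∉ Hiring.
(3) (exactly one): Mika ∈ Hiring.
(4): Hiring already has 1, so the rest are out.
Suppose Dilnoza ∉ Infra: no assignment then satisfies all the clues, so Dilnoza ∈ Infra.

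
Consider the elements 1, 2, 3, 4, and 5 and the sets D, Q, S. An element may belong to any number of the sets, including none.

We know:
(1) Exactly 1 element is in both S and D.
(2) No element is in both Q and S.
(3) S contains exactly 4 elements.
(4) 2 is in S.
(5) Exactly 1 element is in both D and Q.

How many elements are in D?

From (4): 2 ∈ S.
(2) (disjoint): 2 ∉ Q.

2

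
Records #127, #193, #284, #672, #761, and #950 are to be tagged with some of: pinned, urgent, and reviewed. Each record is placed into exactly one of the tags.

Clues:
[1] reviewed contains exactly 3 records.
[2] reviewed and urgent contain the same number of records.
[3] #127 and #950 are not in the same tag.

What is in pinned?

pinned = {}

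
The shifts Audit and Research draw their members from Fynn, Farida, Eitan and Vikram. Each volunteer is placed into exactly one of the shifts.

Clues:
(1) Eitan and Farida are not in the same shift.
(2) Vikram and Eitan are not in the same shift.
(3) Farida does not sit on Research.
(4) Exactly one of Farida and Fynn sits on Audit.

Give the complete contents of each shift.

From (3): Farida ∉ Research.
Only one shift left: Farida ∈ Audit.
(1): Eitan ∉ Audit.
(4) (exactly one): Fynn ∉ Audit.
Only one shift left: Fynn ∈ Research.
Only one shift left: Eitan ∈ Research.
(2): Vikram ∉ Research.
Only one shift left: Vikram ∈ Audit.

Audit = {Farida, Vikram}; Research = {Eitan, Fynn}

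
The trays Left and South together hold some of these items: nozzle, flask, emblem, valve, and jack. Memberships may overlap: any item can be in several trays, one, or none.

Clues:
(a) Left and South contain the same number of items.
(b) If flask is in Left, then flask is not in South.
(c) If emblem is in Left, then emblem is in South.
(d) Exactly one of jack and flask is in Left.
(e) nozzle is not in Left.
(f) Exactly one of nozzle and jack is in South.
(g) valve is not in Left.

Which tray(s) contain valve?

From (e): nozzle ∉ Left.
From (g): valve ∉ Left.
Suppose valve ∈ South: no assignment then satisfies all the clues, so valve ∉ South.

valve: none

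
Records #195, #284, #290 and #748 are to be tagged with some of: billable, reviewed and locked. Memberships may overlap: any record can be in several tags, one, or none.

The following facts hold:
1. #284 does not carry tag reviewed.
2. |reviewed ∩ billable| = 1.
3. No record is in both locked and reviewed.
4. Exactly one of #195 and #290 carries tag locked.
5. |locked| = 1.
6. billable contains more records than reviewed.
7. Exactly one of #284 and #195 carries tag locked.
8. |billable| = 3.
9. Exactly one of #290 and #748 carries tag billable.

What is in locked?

From (1): #284 ∉ reviewed.
Suppose #195 ∉ locked: no assignment then satisfies all the clues, so #195 ∈ locked.

locked = {#195}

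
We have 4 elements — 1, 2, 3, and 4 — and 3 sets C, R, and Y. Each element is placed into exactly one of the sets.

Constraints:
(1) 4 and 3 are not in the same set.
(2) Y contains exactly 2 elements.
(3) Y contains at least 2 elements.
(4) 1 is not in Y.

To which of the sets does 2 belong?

2: Y

From (4): 1 ∉ Y.
Suppose 2 ∈ C: no assignment then satisfies all the clues, so 2 ∉ C.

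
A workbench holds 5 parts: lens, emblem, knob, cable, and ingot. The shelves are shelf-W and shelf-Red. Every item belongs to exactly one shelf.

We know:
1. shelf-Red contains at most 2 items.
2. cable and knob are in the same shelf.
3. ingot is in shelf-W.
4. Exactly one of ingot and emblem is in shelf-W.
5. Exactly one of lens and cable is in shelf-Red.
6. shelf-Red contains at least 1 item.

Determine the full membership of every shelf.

shelf-W = {cable, ingot, knob}; shelf-Red = {emblem, lens}

From (3): ingot ∈ shelf-W.
(4) (exactly one): emblem ∉ shelf-W.
Only one shelf left: emblem ∈ shelf-Red.
Suppose lens ∈ shelf-W: no assignment then satisfies all the clues, so lens ∉ shelf-W.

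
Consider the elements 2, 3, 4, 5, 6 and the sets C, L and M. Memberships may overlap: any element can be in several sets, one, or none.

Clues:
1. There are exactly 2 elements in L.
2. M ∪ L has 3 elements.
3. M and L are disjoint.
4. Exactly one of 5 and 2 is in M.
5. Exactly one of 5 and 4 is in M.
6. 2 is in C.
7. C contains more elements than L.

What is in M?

M = {5}

From (6): 2 ∈ C.
Suppose 2 ∈ M: no assignment then satisfies all the clues, so 2 ∉ M.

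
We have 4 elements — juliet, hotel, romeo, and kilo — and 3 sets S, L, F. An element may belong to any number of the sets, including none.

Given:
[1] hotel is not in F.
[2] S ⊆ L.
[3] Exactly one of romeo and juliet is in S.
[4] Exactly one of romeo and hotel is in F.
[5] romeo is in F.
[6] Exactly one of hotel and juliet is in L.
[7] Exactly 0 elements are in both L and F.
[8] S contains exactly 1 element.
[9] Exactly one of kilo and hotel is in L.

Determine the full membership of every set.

S = {juliet}; L = {juliet, kilo}; F = {romeo}

From (1): hotel ∉ F.
From (5): romeo ∈ F.
Suppose juliet ∉ S: no assignment then satisfies all the clues, so juliet ∈ S.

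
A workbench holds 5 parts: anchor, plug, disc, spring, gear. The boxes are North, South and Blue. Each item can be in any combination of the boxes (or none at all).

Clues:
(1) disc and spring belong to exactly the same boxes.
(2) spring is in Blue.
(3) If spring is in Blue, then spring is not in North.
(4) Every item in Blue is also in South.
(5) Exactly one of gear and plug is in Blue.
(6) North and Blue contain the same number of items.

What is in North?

North = {anchor, gear, plug}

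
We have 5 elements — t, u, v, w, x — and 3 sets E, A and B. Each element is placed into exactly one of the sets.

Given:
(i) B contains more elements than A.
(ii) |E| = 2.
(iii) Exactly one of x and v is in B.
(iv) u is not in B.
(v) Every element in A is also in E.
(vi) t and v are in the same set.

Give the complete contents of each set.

E = {u, x}; A = {}; B = {t, v, w}

From (iv): u ∉ B.
Suppose t ∈ E: no assignment then satisfies all the clues, so t ∉ E.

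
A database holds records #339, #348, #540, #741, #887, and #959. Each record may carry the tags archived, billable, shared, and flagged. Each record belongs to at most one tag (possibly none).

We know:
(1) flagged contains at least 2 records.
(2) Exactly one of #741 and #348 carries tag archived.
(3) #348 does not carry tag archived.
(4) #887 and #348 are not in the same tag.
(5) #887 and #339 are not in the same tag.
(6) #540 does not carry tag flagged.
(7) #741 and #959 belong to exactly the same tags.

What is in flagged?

flagged = {#339, #348}

From (3): #348 ∉ archived.
From (6): #540 ∉ flagged.
(2) (exactly one): #741 ∈ archived.
(7): #959 matches #741: #959 ∈ archived.
Suppose #339 ∉ flagged: no assignment then satisfies all the clues, so #339 ∈ flagged.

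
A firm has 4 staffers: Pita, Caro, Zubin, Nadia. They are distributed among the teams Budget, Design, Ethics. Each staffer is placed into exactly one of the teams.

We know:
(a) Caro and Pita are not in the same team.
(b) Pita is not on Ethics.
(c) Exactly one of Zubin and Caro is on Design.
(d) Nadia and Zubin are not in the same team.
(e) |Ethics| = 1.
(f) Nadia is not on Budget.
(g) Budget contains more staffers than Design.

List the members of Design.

Design = {Caro}

From (b): Pita ∉ Ethics.
From (f): Nadia ∉ Budget.
Suppose Pita ∈ Design: no assignment then satisfies all the clues, so Pita ∉ Design.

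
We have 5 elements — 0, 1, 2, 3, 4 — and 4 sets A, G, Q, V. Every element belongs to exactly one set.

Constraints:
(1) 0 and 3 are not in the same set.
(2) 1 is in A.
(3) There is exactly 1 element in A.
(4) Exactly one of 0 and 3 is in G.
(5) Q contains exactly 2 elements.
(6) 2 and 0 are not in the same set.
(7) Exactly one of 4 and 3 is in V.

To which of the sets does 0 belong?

0: G

From (2): 1 ∈ A.
(3): A already has 1, so the rest are out.
Suppose 0 ∉ G: no assignment then satisfies all the clues, so 0 ∈ G.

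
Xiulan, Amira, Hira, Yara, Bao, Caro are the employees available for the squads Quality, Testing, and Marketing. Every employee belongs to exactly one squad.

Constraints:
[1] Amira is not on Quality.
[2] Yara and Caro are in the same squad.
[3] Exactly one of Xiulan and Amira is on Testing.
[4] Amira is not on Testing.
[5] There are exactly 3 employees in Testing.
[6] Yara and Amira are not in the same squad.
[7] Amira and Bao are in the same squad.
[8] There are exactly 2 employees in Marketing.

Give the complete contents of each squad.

Quality = {Hira}; Testing = {Caro, Xiulan, Yara}; Marketing = {Amira, Bao}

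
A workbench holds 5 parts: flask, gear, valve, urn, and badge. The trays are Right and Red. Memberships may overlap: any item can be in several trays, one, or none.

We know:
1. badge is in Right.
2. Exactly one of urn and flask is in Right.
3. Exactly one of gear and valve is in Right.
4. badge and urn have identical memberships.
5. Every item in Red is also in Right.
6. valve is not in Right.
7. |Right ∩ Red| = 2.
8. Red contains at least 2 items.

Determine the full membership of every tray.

Right = {badge, gear, urn}; Red = {badge, urn}

From (1): badge ∈ Right.
From (6): valve ∉ Right.
(3) (exactly one): gear ∈ Right.
(4): urn matches badge: urn ∈ Right.
(5) contrapositive: valve ∉ Red.
(2) (exactly one): flask ∉ Right.
(5) contrapositive: flask ∉ Red.
Suppose gear ∈ Red: no assignment then satisfies all the clues, so gear ∉ Red.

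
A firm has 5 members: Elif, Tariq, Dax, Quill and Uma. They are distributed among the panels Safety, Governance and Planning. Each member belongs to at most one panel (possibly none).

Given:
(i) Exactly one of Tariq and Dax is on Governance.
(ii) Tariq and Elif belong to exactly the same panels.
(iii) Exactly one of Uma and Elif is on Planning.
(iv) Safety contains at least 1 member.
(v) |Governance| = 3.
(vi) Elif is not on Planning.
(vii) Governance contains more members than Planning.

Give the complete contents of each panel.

Safety = {Dax}; Governance = {Elif, Quill, Tariq}; Planning = {Uma}

From (vi): Elif ∉ Planning.
(ii): Tariq matches Elif: Tariq ∉ Planning.
(iii) (exactly one): Uma ∈ Planning.
Suppose Elif ∈ Safety: no assignment then satisfies all the clues, so Elif ∉ Safety.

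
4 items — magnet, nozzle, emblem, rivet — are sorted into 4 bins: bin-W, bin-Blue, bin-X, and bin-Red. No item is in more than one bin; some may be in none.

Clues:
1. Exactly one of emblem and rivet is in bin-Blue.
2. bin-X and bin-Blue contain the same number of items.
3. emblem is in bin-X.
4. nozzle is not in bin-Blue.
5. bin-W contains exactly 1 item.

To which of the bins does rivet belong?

rivet: bin-Blue

From (3): emblem ∈ bin-X.
From (4): nozzle ∉ bin-Blue.
(1) (exactly one): rivet ∈ bin-Blue.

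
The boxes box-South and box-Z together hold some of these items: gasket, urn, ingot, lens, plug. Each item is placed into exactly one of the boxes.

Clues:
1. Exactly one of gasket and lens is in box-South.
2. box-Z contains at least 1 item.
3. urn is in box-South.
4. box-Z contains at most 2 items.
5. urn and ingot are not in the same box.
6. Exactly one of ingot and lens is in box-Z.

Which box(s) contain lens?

From (3): urn ∈ box-South.
(5): ingot ∉ box-South.
Only one box left: ingot ∈ box-Z.
(6) (exactly one): lens ∉ box-Z.
Only one box left: lens ∈ box-South.
(1) (exactly one): gasket ∉ box-South.
Only one box left: gasket ∈ box-Z.
(4): box-Z already has 2, so the rest are out.
Only one box left: plug ∈ box-South.

lens: box-South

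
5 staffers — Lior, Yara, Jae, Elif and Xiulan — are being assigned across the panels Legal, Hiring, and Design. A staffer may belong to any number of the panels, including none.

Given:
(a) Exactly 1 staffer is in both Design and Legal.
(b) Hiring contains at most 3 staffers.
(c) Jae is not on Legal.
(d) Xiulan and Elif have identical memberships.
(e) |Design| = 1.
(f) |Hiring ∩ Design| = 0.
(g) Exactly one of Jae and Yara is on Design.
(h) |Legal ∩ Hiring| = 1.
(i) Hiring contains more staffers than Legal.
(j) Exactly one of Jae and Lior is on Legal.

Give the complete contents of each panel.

Legal = {Lior, Yara}; Hiring = {Elif, Lior, Xiulan}; Design = {Yara}

From (c): Jae ∉ Legal.
(j) (exactly one): Lior ∈ Legal.
Suppose Lior ∉ Hiring: no assignment then satisfies all the clues, so Lior ∈ Hiring.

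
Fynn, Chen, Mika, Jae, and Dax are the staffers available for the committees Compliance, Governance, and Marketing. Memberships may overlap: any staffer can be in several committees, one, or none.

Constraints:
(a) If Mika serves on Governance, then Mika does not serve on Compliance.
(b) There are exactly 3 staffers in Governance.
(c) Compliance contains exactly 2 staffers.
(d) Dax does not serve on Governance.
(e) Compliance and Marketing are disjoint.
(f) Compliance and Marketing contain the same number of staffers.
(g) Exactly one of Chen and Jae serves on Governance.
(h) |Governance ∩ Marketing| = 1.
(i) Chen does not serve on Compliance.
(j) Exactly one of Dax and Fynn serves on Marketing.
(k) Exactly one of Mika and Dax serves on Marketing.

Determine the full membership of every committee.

Compliance = {Fynn, Jae}; Governance = {Chen, Fynn, Mika}; Marketing = {Chen, Dax}

From (d): Dax ∉ Governance.
From (i): Chen ∉ Compliance.
Suppose Fynn ∉ Compliance: no assignment then satisfies all the clues, so Fynn ∈ Compliance.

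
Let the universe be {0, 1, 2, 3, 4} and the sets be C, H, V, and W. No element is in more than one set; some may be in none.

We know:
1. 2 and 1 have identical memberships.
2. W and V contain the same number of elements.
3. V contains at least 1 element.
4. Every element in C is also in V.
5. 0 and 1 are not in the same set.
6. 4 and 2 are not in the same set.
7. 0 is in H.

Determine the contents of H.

H = {0}

From (7): 0 ∈ H.
(5): 1 ∉ H.
(1): 2 matches 1: 2 ∉ H.
Suppose 3 ∈ H: no assignment then satisfies all the clues, so 3 ∉ H.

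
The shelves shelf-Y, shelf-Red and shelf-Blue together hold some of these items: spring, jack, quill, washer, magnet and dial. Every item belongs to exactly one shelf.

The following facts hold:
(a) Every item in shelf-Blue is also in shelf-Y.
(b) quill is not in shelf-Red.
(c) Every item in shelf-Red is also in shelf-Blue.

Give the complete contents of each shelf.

From (b): quill ∉ shelf-Red.
Suppose spring ∉ shelf-Y: no assignment then satisfies all the clues, so spring ∈ shelf-Y.

shelf-Y = {dial, jack, magnet, quill, spring, washer}; shelf-Red = {}; shelf-Blue = {}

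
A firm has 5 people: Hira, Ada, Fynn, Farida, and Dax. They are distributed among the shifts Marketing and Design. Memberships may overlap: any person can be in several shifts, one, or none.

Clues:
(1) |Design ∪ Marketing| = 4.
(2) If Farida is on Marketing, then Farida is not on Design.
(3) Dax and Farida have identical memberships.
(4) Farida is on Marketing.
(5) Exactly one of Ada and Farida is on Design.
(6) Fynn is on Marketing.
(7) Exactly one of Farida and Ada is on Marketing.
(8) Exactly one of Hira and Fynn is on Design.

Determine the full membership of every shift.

Marketing = {Dax, Farida, Fynn}; Design = {Ada, Fynn}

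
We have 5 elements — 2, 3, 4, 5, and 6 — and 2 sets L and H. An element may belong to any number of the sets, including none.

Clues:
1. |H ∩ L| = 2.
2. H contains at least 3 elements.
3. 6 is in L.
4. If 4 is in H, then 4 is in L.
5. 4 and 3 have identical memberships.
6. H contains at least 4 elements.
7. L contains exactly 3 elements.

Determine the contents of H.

H = {2, 3, 4, 5}

From (3): 6 ∈ L.
Suppose 2 ∉ H: no assignment then satisfies all the clues, so 2 ∈ H.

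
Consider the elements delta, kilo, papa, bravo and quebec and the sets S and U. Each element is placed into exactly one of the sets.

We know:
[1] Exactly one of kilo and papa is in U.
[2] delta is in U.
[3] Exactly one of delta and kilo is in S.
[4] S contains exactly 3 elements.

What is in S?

From (2): delta ∈ U.
(3) (exactly one): kilo ∈ S.
(1) (exactly one): papa ∈ U.
(4): only 3 candidates remain for S, so all are in.

S = {bravo, kilo, quebec}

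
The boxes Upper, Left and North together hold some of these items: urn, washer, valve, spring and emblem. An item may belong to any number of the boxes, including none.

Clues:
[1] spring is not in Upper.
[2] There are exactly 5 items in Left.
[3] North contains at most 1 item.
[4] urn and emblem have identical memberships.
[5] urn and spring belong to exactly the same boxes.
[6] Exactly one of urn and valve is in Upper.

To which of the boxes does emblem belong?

emblem: Left

From (1): spring ∉ Upper.
(2): only 5 candidates remain for Left, so all are in.
(5): urn matches spring: urn ∉ Upper.
(6) (exactly one): valve ∈ Upper.
(4): emblem matches urn: emblem ∉ Upper.
Suppose emblem ∈ North: no assignment then satisfies all the clues, so emblem ∉ North.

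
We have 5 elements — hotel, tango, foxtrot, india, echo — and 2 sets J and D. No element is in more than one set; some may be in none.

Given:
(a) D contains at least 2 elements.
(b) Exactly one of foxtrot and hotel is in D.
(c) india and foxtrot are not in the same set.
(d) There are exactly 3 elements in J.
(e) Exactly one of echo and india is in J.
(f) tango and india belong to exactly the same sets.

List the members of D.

D = {echo, foxtrot}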